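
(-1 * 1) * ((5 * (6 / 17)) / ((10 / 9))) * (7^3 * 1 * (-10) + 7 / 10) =925911 / 170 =5446.54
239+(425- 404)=260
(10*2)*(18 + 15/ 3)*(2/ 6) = 460/ 3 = 153.33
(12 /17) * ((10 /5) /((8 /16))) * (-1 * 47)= -2256 /17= -132.71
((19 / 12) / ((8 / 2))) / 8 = 0.05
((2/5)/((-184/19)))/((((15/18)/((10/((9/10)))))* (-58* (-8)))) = -19/16008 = -0.00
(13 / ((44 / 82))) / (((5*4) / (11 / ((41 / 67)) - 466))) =-238797 / 440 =-542.72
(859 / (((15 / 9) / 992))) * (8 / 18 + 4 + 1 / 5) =178094752 / 75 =2374596.69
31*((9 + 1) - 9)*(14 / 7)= 62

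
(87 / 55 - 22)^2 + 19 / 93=117342472 / 281325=417.11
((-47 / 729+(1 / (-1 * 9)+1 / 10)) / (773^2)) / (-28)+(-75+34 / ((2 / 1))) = -7074121929289 / 121967619480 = -58.00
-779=-779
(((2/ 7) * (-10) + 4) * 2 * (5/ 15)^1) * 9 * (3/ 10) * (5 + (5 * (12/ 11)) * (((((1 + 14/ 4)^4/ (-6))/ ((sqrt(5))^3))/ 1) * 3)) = 72/ 7-177147 * sqrt(5)/ 1925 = -195.49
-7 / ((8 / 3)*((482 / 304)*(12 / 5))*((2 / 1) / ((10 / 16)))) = -3325 / 15424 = -0.22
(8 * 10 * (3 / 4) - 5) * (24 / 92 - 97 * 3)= -367785 / 23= -15990.65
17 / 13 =1.31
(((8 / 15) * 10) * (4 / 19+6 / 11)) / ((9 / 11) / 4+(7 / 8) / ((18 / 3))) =40448 / 3515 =11.51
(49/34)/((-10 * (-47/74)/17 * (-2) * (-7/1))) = 0.28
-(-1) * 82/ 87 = 82/ 87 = 0.94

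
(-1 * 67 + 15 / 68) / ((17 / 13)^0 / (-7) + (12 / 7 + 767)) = -0.09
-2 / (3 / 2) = -4 / 3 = -1.33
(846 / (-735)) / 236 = -141 / 28910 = -0.00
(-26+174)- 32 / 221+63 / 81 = 295631 / 1989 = 148.63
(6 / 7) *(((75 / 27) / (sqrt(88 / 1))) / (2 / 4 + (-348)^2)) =0.00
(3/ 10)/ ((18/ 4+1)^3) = 12/ 6655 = 0.00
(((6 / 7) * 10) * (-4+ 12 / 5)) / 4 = -24 / 7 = -3.43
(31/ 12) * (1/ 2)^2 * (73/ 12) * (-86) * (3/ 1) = -97309/ 96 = -1013.64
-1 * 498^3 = -123505992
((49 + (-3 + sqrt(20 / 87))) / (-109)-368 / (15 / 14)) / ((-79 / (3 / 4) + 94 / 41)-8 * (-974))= -11526289 / 257714695-41 * sqrt(435) / 1494745231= -0.04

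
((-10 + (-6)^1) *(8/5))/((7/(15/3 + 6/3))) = -128/5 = -25.60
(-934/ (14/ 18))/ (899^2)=-8406/ 5657407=-0.00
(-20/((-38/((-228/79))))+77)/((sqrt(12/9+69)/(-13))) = -77519 * sqrt(633)/16669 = -117.00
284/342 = 142/171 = 0.83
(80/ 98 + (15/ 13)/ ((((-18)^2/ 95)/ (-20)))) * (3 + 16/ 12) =-25.78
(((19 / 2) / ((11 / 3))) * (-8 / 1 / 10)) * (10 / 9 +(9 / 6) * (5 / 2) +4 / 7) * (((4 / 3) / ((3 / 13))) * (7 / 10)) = -338143 / 7425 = -45.54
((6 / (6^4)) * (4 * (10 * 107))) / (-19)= -535 / 513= -1.04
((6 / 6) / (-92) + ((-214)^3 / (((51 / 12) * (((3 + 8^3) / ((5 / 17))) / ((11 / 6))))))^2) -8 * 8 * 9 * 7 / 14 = 4276558046062544711 / 733669511292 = 5828997.91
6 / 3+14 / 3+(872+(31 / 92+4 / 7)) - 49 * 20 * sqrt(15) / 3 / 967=1699339 / 1932 - 980 * sqrt(15) / 2901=878.27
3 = 3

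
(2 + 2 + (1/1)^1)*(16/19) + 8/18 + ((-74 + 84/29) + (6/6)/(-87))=-329575/4959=-66.46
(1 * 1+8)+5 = 14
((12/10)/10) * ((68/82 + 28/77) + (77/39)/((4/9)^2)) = 3148599/2345200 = 1.34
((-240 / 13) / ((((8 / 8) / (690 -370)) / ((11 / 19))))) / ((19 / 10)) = -8448000 / 4693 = -1800.13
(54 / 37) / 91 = 54 / 3367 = 0.02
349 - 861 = -512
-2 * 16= -32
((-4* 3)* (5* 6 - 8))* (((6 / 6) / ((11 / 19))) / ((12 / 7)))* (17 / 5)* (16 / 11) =-72352 / 55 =-1315.49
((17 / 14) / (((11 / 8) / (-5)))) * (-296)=1307.01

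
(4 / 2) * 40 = 80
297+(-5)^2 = 322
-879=-879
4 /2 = 2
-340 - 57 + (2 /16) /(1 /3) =-3173 /8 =-396.62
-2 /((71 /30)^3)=-54000 /357911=-0.15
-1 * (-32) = 32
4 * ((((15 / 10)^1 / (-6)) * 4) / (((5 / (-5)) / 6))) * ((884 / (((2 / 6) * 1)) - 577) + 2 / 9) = 149416 / 3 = 49805.33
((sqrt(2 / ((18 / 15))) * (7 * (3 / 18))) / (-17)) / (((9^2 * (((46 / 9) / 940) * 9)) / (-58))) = 95410 * sqrt(15) / 285039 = 1.30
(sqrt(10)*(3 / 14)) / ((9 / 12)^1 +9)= 2*sqrt(10) / 91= 0.07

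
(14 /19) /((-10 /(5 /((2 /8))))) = -28 /19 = -1.47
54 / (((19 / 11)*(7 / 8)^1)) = 4752 / 133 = 35.73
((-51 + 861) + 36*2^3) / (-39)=-366 / 13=-28.15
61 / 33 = 1.85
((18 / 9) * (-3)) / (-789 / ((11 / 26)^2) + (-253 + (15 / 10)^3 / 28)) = 162624 / 126327581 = 0.00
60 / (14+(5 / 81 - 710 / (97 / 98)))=-471420 / 5525497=-0.09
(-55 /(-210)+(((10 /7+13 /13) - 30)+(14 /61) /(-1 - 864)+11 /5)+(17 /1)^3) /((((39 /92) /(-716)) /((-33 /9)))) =3924462779385368 /129643605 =30271163.62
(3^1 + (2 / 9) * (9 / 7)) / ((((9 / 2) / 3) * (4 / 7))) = 23 / 6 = 3.83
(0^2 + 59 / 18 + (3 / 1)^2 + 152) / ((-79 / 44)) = -65054 / 711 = -91.50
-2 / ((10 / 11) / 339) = -3729 / 5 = -745.80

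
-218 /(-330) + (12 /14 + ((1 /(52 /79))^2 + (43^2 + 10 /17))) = 98403386099 /53093040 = 1853.41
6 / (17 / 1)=6 / 17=0.35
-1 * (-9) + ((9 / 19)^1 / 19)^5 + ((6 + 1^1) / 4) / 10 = 2250101318974927 / 245242650312040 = 9.18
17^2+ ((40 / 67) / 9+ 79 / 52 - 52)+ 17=8014141 / 31356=255.59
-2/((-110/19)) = 19/55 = 0.35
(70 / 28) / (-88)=-5 / 176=-0.03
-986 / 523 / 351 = -986 / 183573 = -0.01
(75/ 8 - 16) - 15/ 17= -1021/ 136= -7.51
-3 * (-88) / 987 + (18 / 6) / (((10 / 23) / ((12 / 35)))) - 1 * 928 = -1087306 / 1175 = -925.37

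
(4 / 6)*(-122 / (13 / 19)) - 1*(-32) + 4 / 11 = -37112 / 429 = -86.51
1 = 1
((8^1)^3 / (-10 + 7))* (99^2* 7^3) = -573737472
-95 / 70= -19 / 14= -1.36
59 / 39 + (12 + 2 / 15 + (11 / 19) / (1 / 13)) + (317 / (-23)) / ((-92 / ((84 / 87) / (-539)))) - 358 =-491382040869 / 1458852395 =-336.83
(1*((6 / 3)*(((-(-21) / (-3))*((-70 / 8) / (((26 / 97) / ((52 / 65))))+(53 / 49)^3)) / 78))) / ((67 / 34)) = 430739591 / 190305661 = 2.26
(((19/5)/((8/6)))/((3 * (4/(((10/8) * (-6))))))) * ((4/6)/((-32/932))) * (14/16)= 30989/1024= 30.26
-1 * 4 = -4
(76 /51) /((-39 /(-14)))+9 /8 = 26413 /15912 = 1.66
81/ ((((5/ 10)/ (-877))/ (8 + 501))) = -72315666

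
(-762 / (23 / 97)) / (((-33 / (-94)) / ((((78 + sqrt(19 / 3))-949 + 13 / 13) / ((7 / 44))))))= 8059582560 / 161-9263888 *sqrt(57) / 483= 49914713.99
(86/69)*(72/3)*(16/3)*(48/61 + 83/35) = 74226944/147315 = 503.87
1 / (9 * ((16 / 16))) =0.11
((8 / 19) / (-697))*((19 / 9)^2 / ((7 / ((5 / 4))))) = -0.00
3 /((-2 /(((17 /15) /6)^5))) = -1419857 /3936600000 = -0.00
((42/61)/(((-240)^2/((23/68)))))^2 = 0.00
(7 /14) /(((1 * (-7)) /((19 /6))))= -19 /84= -0.23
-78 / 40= -39 / 20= -1.95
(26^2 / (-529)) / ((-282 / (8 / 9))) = 2704 / 671301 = 0.00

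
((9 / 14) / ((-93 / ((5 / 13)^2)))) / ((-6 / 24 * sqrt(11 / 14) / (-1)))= -150 * sqrt(154) / 403403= -0.00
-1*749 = -749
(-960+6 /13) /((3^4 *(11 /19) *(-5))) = 266 /65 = 4.09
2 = 2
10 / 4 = 2.50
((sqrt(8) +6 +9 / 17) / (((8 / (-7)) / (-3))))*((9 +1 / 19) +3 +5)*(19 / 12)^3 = 22743*sqrt(2) / 64 +2524473 / 2176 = 1662.70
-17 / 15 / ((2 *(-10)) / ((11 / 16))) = 187 / 4800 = 0.04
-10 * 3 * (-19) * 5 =2850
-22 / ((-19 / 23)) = 506 / 19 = 26.63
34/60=17/30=0.57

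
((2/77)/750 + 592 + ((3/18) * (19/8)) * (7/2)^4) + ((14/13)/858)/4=813760257139/1249248000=651.40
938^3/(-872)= -103161709/109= -946437.70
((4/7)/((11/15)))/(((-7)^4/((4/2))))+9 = 1664013/184877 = 9.00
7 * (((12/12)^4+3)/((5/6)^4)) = 36288/625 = 58.06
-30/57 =-10/19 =-0.53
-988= -988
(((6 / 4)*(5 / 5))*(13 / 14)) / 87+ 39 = 39.02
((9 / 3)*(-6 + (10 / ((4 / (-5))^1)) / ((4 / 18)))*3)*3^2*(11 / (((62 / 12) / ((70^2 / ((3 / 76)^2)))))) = -1046523693600 / 31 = -33758828825.81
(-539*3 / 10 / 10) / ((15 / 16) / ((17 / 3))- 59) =109956 / 400075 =0.27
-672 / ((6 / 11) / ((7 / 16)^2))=-3773 / 16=-235.81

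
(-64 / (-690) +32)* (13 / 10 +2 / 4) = 33216 / 575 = 57.77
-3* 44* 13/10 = -858/5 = -171.60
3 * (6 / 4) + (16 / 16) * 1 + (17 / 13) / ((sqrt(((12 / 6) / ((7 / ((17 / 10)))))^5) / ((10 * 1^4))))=11 / 2 + 12250 * sqrt(595) / 3757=85.03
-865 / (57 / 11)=-9515 / 57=-166.93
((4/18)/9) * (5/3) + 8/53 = 2474/12879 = 0.19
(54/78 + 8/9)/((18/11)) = 2035/2106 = 0.97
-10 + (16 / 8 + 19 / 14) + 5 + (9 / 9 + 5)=4.36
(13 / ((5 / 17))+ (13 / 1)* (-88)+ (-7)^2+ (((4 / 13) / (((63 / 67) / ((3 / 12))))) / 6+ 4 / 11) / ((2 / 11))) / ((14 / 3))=-51534347 / 229320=-224.73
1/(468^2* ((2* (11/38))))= 19/2409264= 0.00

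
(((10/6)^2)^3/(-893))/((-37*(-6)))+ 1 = 144505709/144521334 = 1.00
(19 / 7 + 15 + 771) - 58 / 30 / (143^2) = 1693483732 / 2147145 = 788.71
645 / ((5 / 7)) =903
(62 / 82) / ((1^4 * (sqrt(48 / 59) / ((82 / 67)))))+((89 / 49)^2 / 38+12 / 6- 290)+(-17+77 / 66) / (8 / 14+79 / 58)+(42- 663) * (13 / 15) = -833.28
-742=-742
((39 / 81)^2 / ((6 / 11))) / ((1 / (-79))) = -146861 / 4374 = -33.58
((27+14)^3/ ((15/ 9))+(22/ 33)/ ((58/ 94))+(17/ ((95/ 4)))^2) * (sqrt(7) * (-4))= -129881113372 * sqrt(7)/ 785175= -437651.64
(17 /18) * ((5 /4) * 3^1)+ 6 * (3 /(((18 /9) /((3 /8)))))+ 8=179 /12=14.92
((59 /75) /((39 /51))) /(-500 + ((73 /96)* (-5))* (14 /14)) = -1888 /924625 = -0.00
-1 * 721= -721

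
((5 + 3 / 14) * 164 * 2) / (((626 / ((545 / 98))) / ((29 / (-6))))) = -47304365 / 644154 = -73.44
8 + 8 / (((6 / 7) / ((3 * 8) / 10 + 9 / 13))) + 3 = 2591 / 65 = 39.86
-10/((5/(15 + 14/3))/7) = -826/3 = -275.33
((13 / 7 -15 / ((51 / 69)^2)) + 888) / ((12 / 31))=13520929 / 6069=2227.87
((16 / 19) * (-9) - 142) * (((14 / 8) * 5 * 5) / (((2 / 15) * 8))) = -3730125 / 608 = -6135.07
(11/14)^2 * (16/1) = 484/49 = 9.88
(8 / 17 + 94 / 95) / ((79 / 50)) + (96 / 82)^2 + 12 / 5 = 1006874664 / 214470385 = 4.69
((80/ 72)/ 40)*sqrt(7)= sqrt(7)/ 36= 0.07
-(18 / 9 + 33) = -35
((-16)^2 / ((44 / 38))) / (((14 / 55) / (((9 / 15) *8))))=29184 / 7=4169.14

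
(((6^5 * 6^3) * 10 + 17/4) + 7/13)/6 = 291133523/104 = 2799360.80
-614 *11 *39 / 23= -263406 / 23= -11452.43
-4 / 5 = -0.80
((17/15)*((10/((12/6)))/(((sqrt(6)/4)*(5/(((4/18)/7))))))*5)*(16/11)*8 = 8704*sqrt(6)/6237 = 3.42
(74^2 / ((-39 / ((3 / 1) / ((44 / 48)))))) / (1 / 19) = -1248528 / 143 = -8730.97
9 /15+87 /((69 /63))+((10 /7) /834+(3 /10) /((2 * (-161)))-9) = 95382293 /1342740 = 71.04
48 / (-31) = -48 / 31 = -1.55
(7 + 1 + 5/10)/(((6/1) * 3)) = 17/36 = 0.47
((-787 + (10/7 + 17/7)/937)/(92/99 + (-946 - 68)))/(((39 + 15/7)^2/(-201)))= -13315136527/144346334208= -0.09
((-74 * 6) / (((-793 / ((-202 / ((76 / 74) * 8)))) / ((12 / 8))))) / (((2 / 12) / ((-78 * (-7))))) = -78398523 / 1159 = -67643.25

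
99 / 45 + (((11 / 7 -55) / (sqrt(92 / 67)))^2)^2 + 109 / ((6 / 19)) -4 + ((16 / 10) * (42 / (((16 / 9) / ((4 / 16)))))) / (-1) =65876547614051 / 15241548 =4322169.09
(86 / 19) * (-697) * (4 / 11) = -239768 / 209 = -1147.22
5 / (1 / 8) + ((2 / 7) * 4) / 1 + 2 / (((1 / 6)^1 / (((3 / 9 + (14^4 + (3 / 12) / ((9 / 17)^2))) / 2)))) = 87145819 / 378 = 230544.49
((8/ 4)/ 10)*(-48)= -48/ 5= -9.60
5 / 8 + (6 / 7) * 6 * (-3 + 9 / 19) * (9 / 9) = -13159 / 1064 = -12.37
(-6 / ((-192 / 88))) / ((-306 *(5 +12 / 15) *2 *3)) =-55 / 212976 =-0.00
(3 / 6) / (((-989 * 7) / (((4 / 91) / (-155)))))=0.00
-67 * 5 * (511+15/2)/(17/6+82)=-1042185/509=-2047.51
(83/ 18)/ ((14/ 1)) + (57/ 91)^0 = 335/ 252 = 1.33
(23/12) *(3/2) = 23/8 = 2.88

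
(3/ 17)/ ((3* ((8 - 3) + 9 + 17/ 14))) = 14/ 3621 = 0.00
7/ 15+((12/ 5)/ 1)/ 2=5/ 3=1.67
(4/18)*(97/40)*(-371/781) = -35987/140580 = -0.26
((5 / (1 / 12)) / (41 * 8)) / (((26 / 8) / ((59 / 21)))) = 590 / 3731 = 0.16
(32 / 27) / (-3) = -32 / 81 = -0.40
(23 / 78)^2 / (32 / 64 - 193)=-529 / 1171170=-0.00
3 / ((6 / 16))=8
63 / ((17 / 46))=2898 / 17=170.47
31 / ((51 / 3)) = 31 / 17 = 1.82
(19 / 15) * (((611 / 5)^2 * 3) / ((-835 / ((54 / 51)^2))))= -76.19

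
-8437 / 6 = -1406.17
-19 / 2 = -9.50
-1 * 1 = -1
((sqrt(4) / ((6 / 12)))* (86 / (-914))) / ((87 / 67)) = -11524 / 39759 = -0.29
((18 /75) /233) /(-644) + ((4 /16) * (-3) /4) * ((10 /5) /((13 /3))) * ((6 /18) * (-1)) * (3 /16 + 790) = 35570761929 /1560540800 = 22.79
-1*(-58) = 58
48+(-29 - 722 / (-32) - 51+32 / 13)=-1451 / 208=-6.98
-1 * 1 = -1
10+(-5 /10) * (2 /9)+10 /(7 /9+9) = 4321 /396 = 10.91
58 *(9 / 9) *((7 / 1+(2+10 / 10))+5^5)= 181830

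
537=537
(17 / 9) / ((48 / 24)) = 17 / 18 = 0.94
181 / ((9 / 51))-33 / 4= 12209 / 12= 1017.42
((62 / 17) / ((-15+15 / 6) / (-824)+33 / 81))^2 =7610712597504 / 102176761801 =74.49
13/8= 1.62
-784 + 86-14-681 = -1393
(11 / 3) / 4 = 11 / 12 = 0.92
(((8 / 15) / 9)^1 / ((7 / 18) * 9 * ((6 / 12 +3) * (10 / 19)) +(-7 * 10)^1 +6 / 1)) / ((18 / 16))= -2432 / 2657205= -0.00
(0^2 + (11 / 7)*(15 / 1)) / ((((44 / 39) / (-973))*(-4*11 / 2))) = 81315 / 88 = 924.03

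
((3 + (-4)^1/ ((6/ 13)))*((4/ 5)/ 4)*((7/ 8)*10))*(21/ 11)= -833/ 44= -18.93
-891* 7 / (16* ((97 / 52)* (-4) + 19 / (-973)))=78891813 / 1514048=52.11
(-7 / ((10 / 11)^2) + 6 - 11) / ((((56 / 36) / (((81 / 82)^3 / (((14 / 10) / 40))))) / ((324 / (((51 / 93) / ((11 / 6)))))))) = -258301.39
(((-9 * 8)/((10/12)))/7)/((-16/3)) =81/35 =2.31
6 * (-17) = -102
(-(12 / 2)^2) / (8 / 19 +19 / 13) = -2964 / 155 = -19.12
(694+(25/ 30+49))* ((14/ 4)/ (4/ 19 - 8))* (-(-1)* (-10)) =2967895/ 888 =3342.22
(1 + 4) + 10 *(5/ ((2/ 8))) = 205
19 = 19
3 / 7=0.43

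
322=322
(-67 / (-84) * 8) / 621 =134 / 13041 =0.01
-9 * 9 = -81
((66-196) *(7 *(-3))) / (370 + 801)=2730 / 1171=2.33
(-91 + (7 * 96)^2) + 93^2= 460142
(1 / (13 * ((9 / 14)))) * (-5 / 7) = -10 / 117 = -0.09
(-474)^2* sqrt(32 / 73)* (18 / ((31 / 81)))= 1310310432* sqrt(146) / 2263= 6996262.13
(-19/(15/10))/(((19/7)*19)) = -14/57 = -0.25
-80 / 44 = -20 / 11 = -1.82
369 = 369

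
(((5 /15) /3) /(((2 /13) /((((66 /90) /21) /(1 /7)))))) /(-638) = -0.00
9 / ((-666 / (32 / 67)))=-16 / 2479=-0.01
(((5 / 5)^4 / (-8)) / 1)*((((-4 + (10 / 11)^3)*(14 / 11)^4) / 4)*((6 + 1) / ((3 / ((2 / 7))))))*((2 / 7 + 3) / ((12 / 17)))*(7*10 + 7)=1014833071 / 15944049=63.65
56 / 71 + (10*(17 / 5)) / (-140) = 2713 / 4970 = 0.55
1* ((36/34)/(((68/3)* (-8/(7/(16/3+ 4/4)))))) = -567/87856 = -0.01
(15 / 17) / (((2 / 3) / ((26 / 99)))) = 65 / 187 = 0.35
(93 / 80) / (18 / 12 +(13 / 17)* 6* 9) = 527 / 19400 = 0.03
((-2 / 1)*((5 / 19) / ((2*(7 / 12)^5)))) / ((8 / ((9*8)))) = -11197440 / 319333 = -35.07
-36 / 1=-36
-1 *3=-3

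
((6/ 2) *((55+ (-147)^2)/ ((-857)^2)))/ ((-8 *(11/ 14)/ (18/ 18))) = -113736/ 8078939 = -0.01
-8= -8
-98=-98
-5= -5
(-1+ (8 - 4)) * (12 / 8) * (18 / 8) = 81 / 8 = 10.12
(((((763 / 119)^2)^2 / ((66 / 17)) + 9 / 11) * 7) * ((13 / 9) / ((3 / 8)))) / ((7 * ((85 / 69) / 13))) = 2198852002724 / 124028685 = 17728.58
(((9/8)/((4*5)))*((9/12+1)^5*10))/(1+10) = 0.84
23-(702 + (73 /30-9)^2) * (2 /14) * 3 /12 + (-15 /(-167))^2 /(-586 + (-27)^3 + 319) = -3.61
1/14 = 0.07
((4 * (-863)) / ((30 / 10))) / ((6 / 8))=-13808 / 9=-1534.22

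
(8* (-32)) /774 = -0.33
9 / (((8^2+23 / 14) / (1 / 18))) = 7 / 919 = 0.01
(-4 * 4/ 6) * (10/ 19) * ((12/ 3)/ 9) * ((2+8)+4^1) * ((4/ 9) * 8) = -143360/ 4617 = -31.05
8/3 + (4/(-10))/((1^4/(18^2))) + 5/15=-633/5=-126.60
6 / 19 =0.32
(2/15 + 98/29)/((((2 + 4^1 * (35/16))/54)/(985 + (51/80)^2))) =373829211/21500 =17387.41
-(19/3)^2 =-40.11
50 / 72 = 25 / 36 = 0.69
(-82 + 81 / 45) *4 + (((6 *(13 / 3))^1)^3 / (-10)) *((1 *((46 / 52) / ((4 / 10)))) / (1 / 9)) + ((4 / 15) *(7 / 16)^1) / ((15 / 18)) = -1765183 / 50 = -35303.66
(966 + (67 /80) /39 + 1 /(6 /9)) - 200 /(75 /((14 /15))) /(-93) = 842231389 /870480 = 967.55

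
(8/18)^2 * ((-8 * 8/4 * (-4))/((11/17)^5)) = 111.45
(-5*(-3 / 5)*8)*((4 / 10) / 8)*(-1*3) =-18 / 5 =-3.60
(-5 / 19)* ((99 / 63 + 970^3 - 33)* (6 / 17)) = -191661323400 / 2261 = -84768387.17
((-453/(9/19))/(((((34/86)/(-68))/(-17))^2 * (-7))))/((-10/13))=-159440497736/105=-1518480930.82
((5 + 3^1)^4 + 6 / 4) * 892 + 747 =3655717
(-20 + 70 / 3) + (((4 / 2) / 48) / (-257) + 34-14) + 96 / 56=360483 / 14392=25.05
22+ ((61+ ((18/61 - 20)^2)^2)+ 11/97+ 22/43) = 8711619243333936/57751002811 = 150847.93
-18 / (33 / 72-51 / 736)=-46.27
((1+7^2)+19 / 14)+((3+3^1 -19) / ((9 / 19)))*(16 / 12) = 14.76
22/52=11/26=0.42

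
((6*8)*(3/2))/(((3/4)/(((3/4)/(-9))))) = -8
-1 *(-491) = 491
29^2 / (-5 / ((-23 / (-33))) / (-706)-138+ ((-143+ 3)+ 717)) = 13656158 / 7128647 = 1.92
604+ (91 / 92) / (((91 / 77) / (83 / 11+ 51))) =653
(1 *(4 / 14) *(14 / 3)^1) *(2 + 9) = 14.67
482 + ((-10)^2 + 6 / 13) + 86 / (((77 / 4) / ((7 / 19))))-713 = -128.89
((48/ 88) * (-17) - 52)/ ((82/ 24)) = -8088/ 451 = -17.93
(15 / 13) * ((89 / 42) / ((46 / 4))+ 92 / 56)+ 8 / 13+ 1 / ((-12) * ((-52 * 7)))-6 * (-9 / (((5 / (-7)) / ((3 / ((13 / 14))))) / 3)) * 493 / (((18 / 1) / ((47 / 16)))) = -29611586843 / 502320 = -58949.65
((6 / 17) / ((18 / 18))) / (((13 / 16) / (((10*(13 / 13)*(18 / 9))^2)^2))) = 15360000 / 221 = 69502.26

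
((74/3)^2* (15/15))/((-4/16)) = -21904/9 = -2433.78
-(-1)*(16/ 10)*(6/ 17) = 48/ 85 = 0.56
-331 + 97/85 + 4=-27698/85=-325.86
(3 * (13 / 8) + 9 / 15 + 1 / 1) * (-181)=-46879 / 40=-1171.98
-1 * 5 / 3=-5 / 3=-1.67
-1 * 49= -49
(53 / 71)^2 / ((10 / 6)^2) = 25281 / 126025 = 0.20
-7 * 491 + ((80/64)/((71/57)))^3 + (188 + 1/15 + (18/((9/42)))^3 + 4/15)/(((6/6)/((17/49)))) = 681059818151455/3367226688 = 202261.35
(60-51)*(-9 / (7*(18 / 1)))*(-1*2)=9 / 7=1.29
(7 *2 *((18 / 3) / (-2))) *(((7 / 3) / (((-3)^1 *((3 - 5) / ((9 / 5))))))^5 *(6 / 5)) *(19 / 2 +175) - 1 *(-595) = -241962329 / 250000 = -967.85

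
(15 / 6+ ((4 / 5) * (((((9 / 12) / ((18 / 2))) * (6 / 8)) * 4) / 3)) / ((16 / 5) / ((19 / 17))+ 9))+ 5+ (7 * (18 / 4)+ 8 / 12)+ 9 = 164561 / 3381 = 48.67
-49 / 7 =-7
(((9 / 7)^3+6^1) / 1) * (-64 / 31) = -178368 / 10633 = -16.77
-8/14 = -4/7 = -0.57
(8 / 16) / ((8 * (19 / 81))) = 81 / 304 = 0.27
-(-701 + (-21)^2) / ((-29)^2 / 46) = 11960 / 841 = 14.22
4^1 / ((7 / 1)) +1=11 / 7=1.57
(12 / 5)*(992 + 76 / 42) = 16696 / 7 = 2385.14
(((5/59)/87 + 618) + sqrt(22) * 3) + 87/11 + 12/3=3 * sqrt(22) + 35566612/56463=643.98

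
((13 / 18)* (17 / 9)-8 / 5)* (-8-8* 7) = 6112 / 405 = 15.09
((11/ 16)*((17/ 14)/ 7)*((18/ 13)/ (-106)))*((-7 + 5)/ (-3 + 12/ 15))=-765/ 540176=-0.00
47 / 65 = 0.72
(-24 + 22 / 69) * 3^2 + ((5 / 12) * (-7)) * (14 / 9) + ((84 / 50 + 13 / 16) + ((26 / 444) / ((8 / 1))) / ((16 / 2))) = -15820973773 / 73526400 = -215.17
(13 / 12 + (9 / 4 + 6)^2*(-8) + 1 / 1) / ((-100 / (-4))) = -6509 / 300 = -21.70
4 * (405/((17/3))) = 4860/17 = 285.88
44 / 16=11 / 4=2.75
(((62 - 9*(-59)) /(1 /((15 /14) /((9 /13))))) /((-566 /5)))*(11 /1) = -2119975 /23772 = -89.18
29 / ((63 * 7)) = 29 / 441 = 0.07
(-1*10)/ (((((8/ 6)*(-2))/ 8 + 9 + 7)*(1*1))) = -30/ 47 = -0.64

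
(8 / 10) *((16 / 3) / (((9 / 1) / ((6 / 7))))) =128 / 315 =0.41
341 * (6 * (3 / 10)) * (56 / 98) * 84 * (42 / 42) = 147312 / 5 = 29462.40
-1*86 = -86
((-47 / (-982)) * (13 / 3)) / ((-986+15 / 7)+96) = -4277 / 18309390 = -0.00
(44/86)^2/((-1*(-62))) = 242/57319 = 0.00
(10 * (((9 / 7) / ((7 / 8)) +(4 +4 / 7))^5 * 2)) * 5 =227226278297600 / 282475249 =804411.29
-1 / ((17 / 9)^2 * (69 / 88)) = -2376 / 6647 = -0.36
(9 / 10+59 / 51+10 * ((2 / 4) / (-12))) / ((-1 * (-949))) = 1673 / 967980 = 0.00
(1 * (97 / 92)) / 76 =97 / 6992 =0.01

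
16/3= 5.33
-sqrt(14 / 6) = -sqrt(21) / 3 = -1.53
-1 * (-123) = 123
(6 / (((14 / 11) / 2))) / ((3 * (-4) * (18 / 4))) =-11 / 63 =-0.17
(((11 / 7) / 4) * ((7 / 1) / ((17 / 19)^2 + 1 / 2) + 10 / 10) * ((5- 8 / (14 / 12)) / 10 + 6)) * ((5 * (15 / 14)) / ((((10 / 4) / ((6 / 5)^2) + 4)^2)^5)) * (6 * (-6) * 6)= -6780474846785792635117240320 / 15500259682507961542295650844791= -0.00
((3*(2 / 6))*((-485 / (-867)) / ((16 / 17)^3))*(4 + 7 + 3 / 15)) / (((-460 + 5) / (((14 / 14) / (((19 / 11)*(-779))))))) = 18139 / 1477731840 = 0.00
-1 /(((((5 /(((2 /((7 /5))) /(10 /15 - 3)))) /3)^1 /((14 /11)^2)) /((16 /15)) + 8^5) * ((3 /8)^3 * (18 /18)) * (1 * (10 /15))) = -32768 /37746921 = -0.00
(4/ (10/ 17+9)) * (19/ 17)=76/ 163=0.47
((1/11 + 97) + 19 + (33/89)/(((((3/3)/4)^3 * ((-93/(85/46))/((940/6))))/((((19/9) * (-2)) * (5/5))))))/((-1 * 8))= -8066017103/150773832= -53.50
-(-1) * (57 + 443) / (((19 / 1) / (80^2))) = 3200000 / 19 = 168421.05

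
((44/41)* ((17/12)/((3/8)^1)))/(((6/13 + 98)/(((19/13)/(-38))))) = -187/118080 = -0.00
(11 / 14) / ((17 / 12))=66 / 119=0.55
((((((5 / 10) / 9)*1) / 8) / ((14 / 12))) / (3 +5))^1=1 / 1344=0.00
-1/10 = -0.10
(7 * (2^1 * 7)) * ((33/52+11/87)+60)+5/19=255927383/42978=5954.85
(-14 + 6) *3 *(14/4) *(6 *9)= -4536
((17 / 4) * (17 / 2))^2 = 83521 / 64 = 1305.02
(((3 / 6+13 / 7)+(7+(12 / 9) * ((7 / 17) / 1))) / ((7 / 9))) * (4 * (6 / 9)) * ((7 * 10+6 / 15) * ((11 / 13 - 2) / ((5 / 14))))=-59752704 / 7735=-7724.98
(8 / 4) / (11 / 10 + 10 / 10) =20 / 21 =0.95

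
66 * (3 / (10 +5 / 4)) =88 / 5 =17.60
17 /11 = 1.55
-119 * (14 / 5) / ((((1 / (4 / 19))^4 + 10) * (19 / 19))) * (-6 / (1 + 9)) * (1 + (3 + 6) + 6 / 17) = 1892352 / 474575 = 3.99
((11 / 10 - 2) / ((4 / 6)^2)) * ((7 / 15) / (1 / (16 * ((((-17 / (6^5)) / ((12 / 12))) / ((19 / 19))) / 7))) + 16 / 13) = -116419 / 46800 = -2.49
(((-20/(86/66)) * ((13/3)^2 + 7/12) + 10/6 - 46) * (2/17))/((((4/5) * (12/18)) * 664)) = -0.11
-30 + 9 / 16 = -471 / 16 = -29.44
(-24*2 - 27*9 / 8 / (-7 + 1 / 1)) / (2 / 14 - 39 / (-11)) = -52899 / 4544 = -11.64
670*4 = 2680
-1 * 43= -43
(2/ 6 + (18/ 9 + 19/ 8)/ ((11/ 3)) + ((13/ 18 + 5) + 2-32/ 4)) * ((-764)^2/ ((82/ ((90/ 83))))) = 360797090/ 37433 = 9638.48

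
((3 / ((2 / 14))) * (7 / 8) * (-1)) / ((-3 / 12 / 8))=588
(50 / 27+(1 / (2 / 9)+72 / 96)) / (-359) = -767 / 38772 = -0.02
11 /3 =3.67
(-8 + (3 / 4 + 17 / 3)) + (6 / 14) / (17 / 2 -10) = -157 / 84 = -1.87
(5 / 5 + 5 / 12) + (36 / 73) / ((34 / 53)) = 32545 / 14892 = 2.19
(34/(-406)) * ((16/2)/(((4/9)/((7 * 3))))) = -31.66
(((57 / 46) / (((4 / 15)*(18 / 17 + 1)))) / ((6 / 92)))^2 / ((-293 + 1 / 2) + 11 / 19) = -17840259 / 4348456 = -4.10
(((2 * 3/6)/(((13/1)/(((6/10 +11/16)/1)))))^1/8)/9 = 103/74880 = 0.00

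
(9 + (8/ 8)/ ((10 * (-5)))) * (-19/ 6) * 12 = -8531/ 25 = -341.24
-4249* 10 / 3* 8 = -339920 / 3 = -113306.67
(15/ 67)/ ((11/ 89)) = 1335/ 737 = 1.81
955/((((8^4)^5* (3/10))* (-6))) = -4775/10376293541461622784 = -0.00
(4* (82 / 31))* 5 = 1640 / 31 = 52.90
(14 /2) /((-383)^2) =0.00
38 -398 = -360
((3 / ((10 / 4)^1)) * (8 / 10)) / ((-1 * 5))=-24 / 125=-0.19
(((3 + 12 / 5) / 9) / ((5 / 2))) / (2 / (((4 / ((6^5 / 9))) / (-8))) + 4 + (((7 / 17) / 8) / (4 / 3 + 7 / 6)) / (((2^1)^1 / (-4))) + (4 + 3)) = -68 / 976095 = -0.00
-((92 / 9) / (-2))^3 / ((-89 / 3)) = -97336 / 21627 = -4.50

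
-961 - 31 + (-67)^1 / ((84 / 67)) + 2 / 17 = -1492721 / 1428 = -1045.32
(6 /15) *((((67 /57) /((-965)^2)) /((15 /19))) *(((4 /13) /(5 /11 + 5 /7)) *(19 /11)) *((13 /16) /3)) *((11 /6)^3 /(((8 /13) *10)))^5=13820809553695158528386873 /174320954539399415070720000000000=0.00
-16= -16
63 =63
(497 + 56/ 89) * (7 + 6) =575757/ 89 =6469.18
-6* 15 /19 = -90 /19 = -4.74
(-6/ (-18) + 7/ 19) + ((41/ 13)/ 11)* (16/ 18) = 23392/ 24453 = 0.96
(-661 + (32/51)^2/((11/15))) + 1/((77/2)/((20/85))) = -44091451/66759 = -660.46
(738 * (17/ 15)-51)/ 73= 3927/ 365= 10.76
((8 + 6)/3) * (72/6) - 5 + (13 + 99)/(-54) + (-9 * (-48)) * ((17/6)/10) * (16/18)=21293/135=157.73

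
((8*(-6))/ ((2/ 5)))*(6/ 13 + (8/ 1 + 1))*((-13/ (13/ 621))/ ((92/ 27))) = 2690010/ 13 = 206923.85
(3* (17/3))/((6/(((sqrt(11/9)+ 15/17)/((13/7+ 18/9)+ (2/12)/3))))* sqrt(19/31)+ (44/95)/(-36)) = 3154095* (45+ 17* sqrt(11))/(-40579* sqrt(11) - 107415+ 7165755* sqrt(589)) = 1.84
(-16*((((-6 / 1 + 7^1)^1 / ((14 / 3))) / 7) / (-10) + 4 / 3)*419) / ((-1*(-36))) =-1638709 / 6615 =-247.73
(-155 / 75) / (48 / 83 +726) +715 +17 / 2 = 327234146 / 452295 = 723.50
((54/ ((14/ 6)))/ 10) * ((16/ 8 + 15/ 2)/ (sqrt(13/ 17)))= 1539 * sqrt(221)/ 910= 25.14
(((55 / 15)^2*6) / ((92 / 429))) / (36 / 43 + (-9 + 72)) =744029 / 126270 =5.89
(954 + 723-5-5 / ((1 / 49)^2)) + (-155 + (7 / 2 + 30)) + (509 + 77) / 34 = -10437.26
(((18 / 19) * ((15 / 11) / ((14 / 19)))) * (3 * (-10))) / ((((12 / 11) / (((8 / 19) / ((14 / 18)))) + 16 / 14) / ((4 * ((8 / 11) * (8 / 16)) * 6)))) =-2332800 / 16049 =-145.35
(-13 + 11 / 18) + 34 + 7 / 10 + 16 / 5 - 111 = -3847 / 45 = -85.49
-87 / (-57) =29 / 19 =1.53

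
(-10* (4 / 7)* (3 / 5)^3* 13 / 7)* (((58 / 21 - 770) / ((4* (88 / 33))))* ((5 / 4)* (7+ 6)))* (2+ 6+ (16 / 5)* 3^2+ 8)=147038112 / 1225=120031.11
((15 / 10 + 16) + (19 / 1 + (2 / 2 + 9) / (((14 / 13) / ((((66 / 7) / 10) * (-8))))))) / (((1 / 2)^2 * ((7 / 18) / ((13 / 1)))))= -1538316 / 343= -4484.89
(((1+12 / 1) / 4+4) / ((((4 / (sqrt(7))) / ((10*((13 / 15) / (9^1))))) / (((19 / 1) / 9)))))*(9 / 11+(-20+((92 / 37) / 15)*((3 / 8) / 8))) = -4471911041*sqrt(7) / 63296640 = -186.92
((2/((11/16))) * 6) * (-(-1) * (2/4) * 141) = 13536/11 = 1230.55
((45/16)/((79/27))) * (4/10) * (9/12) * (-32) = -729/79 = -9.23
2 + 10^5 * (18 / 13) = 1800026 / 13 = 138463.54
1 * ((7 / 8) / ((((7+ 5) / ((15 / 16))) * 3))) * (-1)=-35 / 1536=-0.02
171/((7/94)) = 16074/7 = 2296.29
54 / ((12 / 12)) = 54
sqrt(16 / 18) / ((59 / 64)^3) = 524288 *sqrt(2) / 616137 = 1.20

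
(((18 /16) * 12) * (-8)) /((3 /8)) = -288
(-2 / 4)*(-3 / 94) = 3 / 188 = 0.02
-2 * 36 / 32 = -9 / 4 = -2.25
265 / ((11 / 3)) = 795 / 11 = 72.27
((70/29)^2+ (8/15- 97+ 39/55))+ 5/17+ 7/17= -42096584/471801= -89.23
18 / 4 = 9 / 2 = 4.50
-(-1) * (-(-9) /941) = 9 /941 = 0.01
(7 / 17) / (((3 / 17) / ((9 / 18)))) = 7 / 6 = 1.17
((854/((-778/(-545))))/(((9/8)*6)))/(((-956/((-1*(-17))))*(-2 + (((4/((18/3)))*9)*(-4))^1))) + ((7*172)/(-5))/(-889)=13737848849/41443682670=0.33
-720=-720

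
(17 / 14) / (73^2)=17 / 74606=0.00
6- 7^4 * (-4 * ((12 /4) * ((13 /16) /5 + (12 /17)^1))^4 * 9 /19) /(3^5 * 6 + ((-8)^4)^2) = 1639310204299258492809 /272650864557322240000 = 6.01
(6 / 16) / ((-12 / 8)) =-1 / 4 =-0.25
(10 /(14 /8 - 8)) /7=-8 /35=-0.23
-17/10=-1.70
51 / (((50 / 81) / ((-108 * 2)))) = -17845.92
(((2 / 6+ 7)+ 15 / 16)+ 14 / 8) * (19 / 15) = 9139 / 720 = 12.69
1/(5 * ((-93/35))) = -0.08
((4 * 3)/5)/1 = 12/5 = 2.40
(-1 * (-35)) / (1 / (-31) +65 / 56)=60760 / 1959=31.02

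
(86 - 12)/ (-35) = -74/ 35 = -2.11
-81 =-81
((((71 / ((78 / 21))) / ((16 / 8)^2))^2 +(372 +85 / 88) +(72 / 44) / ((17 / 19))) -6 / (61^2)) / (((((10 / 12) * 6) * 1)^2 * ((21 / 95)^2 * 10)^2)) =389997745551883787 / 5854706458368768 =66.61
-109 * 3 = -327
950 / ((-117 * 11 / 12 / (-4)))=15200 / 429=35.43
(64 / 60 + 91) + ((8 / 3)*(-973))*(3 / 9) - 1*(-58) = -32167 / 45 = -714.82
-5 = -5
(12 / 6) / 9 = 2 / 9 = 0.22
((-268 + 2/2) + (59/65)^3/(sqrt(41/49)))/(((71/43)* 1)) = -11481/71 + 61819079* sqrt(41)/799433375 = -161.21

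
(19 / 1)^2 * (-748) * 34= -9180952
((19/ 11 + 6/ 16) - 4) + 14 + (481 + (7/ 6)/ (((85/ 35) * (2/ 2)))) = 2215199/ 4488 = 493.58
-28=-28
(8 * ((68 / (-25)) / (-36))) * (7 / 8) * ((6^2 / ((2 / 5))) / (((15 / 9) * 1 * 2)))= 357 / 25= 14.28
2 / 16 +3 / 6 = 5 / 8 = 0.62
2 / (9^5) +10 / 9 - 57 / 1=-3300181 / 59049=-55.89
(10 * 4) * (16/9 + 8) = 3520/9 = 391.11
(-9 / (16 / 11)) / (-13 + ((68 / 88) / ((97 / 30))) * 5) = 105633 / 201536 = 0.52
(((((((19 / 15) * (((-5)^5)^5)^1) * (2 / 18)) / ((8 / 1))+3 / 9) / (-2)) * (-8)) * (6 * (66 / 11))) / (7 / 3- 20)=2264976501464843606 / 53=42735405688015917.09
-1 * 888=-888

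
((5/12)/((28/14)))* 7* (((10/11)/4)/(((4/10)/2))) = 875/528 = 1.66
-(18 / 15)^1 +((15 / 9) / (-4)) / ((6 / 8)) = -79 / 45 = -1.76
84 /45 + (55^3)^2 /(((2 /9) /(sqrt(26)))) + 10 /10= 43 /15 + 249125765625 * sqrt(26) /2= 635148570133.18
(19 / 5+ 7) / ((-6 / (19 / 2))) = -171 / 10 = -17.10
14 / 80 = 7 / 40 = 0.18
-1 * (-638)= 638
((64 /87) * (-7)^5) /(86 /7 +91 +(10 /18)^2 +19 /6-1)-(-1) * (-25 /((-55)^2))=-4472860571 /38258627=-116.91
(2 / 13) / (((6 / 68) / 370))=25160 / 39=645.13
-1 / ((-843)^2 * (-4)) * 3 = 1 / 947532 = 0.00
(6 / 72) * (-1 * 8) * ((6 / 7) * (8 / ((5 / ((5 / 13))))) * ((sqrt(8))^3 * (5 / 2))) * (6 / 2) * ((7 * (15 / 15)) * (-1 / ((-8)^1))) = -480 * sqrt(2) / 13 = -52.22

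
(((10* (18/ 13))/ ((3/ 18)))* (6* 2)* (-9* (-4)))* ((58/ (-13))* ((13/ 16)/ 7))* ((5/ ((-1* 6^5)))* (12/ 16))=6525/ 728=8.96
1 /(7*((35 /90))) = 18 /49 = 0.37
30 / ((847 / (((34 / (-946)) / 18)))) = -85 / 1201893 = -0.00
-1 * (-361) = 361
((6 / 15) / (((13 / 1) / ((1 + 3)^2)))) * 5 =32 / 13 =2.46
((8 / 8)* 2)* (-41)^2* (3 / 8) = 5043 / 4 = 1260.75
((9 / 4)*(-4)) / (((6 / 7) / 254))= -2667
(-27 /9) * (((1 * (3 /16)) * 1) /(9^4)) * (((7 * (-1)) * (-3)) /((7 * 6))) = -1 /23328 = -0.00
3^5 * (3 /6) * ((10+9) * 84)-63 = 193851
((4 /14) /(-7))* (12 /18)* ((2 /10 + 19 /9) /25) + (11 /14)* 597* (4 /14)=22163209 /165375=134.02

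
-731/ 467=-1.57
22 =22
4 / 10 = 0.40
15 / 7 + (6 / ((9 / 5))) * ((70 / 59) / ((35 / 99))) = 5505 / 413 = 13.33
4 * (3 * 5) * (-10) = -600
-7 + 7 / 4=-21 / 4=-5.25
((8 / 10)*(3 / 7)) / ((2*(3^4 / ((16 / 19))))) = 32 / 17955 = 0.00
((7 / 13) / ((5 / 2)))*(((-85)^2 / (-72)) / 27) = -10115 / 12636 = -0.80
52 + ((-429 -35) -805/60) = -5105/12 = -425.42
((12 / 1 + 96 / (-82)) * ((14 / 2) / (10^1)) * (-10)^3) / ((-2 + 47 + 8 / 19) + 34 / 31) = -61020400 / 374453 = -162.96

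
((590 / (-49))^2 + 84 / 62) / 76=5445971 / 2828378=1.93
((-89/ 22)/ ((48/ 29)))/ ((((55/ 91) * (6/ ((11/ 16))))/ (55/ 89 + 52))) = -24.38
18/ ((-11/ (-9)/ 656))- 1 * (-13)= 106415/ 11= 9674.09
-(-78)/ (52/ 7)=21/ 2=10.50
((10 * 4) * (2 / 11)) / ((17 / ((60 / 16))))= 300 / 187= 1.60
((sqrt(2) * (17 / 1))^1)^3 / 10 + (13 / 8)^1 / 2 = 13 / 16 + 4913 * sqrt(2) / 5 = 1390.42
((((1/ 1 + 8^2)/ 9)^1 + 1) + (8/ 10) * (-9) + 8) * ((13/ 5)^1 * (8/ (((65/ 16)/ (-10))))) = -103936/ 225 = -461.94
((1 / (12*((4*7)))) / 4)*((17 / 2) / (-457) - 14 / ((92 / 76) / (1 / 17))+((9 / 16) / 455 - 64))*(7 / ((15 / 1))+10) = -13213340631629 / 26224961817600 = -0.50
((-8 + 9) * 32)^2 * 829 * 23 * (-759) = -14819177472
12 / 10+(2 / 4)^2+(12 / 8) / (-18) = 41 / 30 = 1.37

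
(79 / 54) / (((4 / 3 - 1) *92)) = 79 / 1656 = 0.05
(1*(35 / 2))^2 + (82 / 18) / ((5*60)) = 206729 / 675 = 306.27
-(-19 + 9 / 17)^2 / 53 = -98596 / 15317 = -6.44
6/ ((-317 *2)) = -3/ 317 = -0.01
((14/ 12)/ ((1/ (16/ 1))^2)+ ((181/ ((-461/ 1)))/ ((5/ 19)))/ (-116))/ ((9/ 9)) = 239582797/ 802140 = 298.68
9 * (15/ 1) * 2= 270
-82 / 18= -41 / 9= -4.56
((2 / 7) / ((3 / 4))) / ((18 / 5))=20 / 189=0.11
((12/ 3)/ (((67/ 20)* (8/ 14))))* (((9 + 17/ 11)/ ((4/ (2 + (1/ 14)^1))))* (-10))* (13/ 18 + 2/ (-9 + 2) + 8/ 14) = -115.02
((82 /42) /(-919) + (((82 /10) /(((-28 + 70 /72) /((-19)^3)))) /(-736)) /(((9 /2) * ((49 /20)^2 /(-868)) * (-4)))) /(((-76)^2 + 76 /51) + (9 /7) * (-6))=-8172645362807 /2075770950677690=-0.00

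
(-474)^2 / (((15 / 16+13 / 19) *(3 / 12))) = 273206016 / 493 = 554170.42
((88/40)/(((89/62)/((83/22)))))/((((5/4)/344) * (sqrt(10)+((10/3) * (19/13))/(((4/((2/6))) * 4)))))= -758594304/46923025+37370750976 * sqrt(10)/234615125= 487.54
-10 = -10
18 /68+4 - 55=-1725 /34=-50.74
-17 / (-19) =17 / 19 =0.89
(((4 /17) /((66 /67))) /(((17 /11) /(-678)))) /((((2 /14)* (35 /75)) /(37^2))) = -621881940 /289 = -2151840.62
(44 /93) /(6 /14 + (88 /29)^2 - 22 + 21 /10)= -2590280 /56190879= -0.05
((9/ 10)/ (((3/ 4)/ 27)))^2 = 26244/ 25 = 1049.76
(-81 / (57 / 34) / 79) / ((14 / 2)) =-918 / 10507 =-0.09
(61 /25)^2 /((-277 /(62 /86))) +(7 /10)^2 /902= -401595433 /26859305000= -0.01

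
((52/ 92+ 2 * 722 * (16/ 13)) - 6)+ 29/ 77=40800730/ 23023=1772.17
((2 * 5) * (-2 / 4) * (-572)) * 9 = 25740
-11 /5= -2.20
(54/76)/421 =27/15998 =0.00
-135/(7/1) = -135/7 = -19.29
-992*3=-2976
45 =45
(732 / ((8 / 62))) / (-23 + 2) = -1891 / 7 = -270.14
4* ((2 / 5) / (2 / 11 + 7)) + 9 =3643 / 395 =9.22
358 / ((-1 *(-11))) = 358 / 11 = 32.55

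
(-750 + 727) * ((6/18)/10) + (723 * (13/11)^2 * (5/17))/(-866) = -14824844/13360215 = -1.11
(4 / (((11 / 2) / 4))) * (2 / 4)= 16 / 11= 1.45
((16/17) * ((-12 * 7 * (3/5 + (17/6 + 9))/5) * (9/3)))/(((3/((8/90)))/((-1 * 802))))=268034816/19125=14014.89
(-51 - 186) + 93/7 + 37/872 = -1365293/6104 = -223.67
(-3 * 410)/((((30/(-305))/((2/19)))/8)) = 200080/19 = 10530.53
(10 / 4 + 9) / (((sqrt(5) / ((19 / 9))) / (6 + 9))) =162.86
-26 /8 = -13 /4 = -3.25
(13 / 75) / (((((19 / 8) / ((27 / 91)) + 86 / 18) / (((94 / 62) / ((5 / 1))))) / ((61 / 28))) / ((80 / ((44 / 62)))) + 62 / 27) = 596336 / 8490725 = 0.07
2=2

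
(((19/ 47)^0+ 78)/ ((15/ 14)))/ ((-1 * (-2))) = 553/ 15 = 36.87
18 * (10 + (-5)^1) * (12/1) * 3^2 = 9720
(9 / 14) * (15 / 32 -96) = -27513 / 448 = -61.41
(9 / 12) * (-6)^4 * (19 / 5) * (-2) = -36936 / 5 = -7387.20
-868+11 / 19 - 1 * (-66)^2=-99245 / 19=-5223.42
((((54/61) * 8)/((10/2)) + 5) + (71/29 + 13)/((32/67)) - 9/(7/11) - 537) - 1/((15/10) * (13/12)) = -412908737/804895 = -513.00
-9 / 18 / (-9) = 1 / 18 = 0.06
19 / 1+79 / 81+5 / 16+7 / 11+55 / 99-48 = -378073 / 14256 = -26.52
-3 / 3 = -1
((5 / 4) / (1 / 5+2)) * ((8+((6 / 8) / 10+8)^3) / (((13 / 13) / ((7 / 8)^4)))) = 82138851067 / 461373440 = 178.03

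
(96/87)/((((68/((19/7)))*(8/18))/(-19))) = -1.88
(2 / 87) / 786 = 1 / 34191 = 0.00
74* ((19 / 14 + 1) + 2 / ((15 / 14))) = 32819 / 105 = 312.56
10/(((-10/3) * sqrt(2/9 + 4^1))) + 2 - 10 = -8 - 9 * sqrt(38)/38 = -9.46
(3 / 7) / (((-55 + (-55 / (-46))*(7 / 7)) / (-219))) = 3358 / 1925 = 1.74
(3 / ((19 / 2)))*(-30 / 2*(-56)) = 5040 / 19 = 265.26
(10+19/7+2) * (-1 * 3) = -309/7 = -44.14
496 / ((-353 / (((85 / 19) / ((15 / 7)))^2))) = -7023856 / 1146897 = -6.12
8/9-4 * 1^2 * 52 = -1864/9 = -207.11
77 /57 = 1.35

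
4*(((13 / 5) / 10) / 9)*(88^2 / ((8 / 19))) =478192 / 225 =2125.30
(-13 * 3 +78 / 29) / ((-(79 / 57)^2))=3421197 / 180989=18.90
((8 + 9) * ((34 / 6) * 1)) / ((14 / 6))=289 / 7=41.29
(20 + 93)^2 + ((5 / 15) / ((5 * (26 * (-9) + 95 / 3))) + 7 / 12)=465068213 / 36420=12769.58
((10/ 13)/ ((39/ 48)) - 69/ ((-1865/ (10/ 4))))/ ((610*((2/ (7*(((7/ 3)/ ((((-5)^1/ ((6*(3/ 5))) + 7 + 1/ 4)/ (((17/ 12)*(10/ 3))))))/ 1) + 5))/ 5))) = 1506086395/ 19472381448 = 0.08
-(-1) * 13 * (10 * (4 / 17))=520 / 17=30.59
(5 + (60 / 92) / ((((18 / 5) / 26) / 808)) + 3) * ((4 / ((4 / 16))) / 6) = 2105216 / 207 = 10170.13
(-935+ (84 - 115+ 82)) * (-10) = 8840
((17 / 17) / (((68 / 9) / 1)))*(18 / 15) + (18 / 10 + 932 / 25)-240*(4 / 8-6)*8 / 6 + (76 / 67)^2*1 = 6870175217 / 3815650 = 1800.53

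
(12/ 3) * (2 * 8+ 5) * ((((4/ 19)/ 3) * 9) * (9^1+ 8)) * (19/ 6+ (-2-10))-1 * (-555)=-7411.74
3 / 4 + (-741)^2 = 2196327 / 4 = 549081.75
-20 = -20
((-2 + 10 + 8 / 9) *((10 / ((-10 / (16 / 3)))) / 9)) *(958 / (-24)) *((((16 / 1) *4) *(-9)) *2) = -19619840 / 81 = -242220.25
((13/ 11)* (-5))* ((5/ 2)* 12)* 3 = -5850/ 11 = -531.82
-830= -830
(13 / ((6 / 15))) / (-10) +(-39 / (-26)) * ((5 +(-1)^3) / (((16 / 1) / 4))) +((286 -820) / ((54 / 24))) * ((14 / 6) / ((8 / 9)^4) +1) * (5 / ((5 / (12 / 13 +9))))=-74274583 / 6656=-11159.04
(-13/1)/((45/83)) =-1079/45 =-23.98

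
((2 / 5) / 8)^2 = 1 / 400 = 0.00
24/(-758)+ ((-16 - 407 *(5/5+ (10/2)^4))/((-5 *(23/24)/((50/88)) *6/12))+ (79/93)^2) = 50113799463883/829326663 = 60427.09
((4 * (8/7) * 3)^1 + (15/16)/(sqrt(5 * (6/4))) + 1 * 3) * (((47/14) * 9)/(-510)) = -16497/16660 - 141 * sqrt(30)/38080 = -1.01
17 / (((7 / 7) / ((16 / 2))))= 136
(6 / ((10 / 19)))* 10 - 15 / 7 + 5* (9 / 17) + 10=14816 / 119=124.50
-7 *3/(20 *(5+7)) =-7/80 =-0.09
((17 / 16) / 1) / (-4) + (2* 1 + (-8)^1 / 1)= -401 / 64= -6.27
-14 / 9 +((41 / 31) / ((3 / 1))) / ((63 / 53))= -6941 / 5859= -1.18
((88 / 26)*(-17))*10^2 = -74800 / 13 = -5753.85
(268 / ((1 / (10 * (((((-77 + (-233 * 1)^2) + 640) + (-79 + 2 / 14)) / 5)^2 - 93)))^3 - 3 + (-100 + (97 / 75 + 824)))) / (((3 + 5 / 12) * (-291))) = -681111132854920113274701779447793129600 / 1825124062853476923639468717099344533719181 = -0.00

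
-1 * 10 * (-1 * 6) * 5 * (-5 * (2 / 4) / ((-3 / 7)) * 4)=7000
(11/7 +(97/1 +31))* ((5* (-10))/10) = -4535/7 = -647.86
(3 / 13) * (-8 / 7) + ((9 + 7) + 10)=2342 / 91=25.74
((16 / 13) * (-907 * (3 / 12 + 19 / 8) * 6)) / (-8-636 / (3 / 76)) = 1.09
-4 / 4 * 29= -29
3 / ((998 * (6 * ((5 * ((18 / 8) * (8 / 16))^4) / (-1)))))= -1024 / 16369695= -0.00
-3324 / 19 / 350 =-1662 / 3325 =-0.50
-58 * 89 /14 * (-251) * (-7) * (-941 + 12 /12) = 608961140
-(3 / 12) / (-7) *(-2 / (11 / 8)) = -4 / 77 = -0.05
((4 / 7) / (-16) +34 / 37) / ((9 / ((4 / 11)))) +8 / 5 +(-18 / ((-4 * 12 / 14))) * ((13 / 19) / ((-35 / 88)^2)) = 98830979 / 4059825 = 24.34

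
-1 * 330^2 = -108900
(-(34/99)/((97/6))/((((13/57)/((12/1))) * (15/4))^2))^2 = 355430481002496/20322740205625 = 17.49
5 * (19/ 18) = 95/ 18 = 5.28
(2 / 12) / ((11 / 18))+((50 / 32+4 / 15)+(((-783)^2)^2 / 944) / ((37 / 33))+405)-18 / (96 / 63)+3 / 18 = 2046658652920577 / 5763120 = 355130320.54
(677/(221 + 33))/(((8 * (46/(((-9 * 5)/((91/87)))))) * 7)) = -2650455/59541664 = -0.04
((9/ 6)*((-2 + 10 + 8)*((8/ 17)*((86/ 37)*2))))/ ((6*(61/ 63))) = 346752/ 38369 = 9.04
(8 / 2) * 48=192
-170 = -170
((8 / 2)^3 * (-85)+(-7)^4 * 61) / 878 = 141021 / 878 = 160.62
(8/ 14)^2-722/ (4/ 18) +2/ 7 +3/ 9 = -477464/ 147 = -3248.05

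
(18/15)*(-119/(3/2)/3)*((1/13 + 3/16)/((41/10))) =-6545/3198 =-2.05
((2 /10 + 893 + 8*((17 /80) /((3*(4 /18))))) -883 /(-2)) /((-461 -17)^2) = 5349 /913936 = 0.01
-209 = -209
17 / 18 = 0.94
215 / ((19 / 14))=3010 / 19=158.42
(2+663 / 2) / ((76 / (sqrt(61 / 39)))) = 667 * sqrt(2379) / 5928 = 5.49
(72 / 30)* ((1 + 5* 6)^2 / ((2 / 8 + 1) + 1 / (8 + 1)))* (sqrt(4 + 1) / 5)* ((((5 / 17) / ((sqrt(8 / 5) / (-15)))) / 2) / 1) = -778410* sqrt(2) / 833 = -1321.53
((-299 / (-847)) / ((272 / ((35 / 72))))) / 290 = 299 / 137440512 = 0.00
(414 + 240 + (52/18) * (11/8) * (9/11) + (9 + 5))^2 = 7209225/16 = 450576.56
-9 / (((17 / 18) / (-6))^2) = -363.24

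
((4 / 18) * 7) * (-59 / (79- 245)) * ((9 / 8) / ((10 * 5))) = 413 / 33200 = 0.01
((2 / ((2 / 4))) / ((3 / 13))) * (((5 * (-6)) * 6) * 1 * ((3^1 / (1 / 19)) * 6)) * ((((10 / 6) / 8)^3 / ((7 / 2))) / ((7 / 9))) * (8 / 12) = -463125 / 196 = -2362.88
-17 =-17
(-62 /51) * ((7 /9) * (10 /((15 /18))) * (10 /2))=-56.73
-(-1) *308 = 308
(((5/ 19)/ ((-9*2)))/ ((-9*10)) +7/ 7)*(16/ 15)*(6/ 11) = 49256/ 84645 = 0.58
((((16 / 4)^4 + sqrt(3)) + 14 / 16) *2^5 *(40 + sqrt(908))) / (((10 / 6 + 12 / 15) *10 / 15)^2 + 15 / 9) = 132783.98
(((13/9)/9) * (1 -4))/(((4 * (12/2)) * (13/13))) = -0.02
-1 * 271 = -271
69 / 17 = 4.06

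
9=9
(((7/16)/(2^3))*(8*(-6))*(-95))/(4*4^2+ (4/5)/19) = 63175/16224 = 3.89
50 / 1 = 50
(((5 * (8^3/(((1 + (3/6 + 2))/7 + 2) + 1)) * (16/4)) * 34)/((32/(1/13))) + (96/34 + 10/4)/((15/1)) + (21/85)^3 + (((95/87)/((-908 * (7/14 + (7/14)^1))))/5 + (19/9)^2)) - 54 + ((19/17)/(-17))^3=189.95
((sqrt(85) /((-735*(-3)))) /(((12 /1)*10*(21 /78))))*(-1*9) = -0.00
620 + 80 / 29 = 18060 / 29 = 622.76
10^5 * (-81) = -8100000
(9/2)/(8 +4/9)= 81/152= 0.53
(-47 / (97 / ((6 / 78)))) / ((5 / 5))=-47 / 1261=-0.04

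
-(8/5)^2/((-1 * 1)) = 2.56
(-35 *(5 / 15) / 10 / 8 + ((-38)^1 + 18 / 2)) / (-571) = 1399 / 27408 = 0.05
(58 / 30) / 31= 0.06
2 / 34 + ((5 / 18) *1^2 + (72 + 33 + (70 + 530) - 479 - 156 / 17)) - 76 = 43195 / 306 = 141.16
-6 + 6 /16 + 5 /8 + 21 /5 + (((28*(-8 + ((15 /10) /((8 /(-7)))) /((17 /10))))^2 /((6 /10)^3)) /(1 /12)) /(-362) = -43590766873 /4707810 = -9259.25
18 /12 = 3 /2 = 1.50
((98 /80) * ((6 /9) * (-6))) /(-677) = 49 /6770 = 0.01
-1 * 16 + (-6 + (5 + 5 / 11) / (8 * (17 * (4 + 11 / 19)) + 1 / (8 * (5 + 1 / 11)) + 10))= -86861134 / 3949781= -21.99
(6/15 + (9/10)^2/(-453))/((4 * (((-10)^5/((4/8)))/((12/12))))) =-6013/12080000000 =-0.00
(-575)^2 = 330625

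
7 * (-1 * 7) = -49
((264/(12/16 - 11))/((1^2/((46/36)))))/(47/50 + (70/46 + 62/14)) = -32586400/6822441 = -4.78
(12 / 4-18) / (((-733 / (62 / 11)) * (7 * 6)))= 155 / 56441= 0.00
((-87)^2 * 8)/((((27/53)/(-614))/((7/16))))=-95787377/3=-31929125.67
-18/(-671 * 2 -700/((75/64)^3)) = 0.01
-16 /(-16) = 1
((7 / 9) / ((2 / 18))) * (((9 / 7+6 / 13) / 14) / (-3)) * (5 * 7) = -265 / 26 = -10.19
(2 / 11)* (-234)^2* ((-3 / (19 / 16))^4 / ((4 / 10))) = 1453338132480 / 1433531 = 1013817.02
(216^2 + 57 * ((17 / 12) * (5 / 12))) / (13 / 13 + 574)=2241103 / 27600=81.20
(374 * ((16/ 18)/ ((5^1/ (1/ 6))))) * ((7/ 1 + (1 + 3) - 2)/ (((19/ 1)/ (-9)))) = -4488/ 95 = -47.24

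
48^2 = 2304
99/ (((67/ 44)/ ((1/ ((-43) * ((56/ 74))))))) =-40293/ 20167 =-2.00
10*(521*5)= 26050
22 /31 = 0.71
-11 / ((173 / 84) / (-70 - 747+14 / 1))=741972 / 173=4288.86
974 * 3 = 2922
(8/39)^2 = 64/1521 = 0.04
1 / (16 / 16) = 1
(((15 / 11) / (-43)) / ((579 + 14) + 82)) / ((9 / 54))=-0.00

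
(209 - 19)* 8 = 1520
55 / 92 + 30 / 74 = 3415 / 3404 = 1.00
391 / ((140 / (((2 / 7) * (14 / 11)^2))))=782 / 605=1.29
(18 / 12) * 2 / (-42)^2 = 1 / 588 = 0.00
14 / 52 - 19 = -487 / 26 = -18.73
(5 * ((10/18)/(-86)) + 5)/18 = 3845/13932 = 0.28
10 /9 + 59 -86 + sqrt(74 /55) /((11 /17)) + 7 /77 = -2554 /99 + 17*sqrt(4070) /605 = -24.01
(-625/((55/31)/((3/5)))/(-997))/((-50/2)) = -93/10967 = -0.01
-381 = -381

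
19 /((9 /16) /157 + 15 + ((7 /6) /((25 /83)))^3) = 0.26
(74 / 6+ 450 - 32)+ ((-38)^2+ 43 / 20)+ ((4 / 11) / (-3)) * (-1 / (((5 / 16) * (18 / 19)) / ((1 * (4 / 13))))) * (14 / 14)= 144911771 / 77220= 1876.61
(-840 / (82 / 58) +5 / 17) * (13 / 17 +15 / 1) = -9361.91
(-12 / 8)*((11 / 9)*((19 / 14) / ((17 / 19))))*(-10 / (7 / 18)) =59565 / 833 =71.51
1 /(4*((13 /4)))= 1 /13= 0.08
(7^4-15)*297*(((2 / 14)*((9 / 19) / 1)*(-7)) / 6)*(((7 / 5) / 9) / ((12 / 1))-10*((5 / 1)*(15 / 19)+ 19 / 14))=149947426761 / 50540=2966905.95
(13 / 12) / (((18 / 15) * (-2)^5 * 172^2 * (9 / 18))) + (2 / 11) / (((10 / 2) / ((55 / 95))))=68155361 / 3237672960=0.02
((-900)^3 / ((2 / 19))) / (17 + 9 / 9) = -384750000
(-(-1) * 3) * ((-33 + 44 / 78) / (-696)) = 1265 / 9048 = 0.14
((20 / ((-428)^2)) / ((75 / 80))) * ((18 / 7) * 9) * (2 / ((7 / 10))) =4320 / 561001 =0.01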